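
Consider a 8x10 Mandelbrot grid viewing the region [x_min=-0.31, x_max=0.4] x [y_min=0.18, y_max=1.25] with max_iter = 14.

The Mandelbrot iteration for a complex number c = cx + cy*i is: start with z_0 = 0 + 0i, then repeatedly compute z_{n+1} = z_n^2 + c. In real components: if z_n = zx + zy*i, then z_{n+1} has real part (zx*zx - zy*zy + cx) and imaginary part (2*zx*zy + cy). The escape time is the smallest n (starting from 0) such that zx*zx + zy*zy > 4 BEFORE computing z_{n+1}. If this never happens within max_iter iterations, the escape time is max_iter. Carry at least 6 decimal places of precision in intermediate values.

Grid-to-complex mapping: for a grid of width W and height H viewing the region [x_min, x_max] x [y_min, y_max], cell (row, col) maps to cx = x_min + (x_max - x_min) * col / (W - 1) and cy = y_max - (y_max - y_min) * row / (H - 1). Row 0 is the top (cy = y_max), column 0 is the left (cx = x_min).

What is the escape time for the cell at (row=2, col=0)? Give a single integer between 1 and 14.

z_0 = 0 + 0i, c = -0.3100 + 1.0122i
Iter 1: z = -0.3100 + 1.0122i, |z|^2 = 1.1207
Iter 2: z = -1.2385 + 0.3846i, |z|^2 = 1.6818
Iter 3: z = 1.0759 + 0.0595i, |z|^2 = 1.1611
Iter 4: z = 0.8441 + 1.1402i, |z|^2 = 2.0124
Iter 5: z = -0.8976 + 2.9370i, |z|^2 = 9.4314
Escaped at iteration 5

Answer: 5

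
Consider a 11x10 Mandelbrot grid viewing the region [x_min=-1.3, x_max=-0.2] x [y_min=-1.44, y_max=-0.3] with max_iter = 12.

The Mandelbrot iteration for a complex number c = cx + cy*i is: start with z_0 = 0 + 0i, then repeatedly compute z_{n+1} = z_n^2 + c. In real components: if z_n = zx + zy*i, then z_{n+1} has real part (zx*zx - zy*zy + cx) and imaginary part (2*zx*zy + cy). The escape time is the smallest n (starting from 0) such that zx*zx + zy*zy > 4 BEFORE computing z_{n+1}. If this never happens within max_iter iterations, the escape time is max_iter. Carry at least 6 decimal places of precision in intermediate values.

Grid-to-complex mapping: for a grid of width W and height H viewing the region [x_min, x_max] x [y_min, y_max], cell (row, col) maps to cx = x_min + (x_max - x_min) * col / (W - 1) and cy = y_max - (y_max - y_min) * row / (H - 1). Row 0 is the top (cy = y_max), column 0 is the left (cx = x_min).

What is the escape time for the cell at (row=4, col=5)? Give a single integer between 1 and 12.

Answer: 4

Derivation:
z_0 = 0 + 0i, c = -0.7500 + -0.8067i
Iter 1: z = -0.7500 + -0.8067i, |z|^2 = 1.2132
Iter 2: z = -0.8382 + 0.4033i, |z|^2 = 0.8653
Iter 3: z = -0.2101 + -1.4828i, |z|^2 = 2.2429
Iter 4: z = -2.9046 + -0.1836i, |z|^2 = 8.4706
Escaped at iteration 4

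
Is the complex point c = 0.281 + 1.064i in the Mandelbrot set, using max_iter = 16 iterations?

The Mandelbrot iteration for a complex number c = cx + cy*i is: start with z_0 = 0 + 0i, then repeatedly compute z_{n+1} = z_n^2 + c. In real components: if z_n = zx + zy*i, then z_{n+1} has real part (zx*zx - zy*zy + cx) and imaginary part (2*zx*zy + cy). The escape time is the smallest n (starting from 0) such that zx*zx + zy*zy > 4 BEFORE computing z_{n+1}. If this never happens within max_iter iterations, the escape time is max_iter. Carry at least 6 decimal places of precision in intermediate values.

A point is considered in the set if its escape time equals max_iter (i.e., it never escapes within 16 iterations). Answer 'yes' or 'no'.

Answer: no

Derivation:
z_0 = 0 + 0i, c = 0.2810 + 1.0640i
Iter 1: z = 0.2810 + 1.0640i, |z|^2 = 1.2111
Iter 2: z = -0.7721 + 1.6620i, |z|^2 = 3.3583
Iter 3: z = -1.8849 + -1.5025i, |z|^2 = 5.8106
Escaped at iteration 3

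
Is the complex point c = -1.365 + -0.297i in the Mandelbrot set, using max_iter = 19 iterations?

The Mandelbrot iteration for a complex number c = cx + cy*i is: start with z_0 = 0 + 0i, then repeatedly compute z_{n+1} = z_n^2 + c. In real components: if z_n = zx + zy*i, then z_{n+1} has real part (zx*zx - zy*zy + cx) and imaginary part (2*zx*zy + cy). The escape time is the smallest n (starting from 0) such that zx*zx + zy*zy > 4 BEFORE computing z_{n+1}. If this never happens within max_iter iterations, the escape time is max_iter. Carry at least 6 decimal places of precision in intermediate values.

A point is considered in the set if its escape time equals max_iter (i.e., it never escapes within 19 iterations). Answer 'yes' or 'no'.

Answer: no

Derivation:
z_0 = 0 + 0i, c = -1.3650 + -0.2970i
Iter 1: z = -1.3650 + -0.2970i, |z|^2 = 1.9514
Iter 2: z = 0.4100 + 0.5138i, |z|^2 = 0.4321
Iter 3: z = -1.4609 + 0.1243i, |z|^2 = 2.1497
Iter 4: z = 0.7537 + -0.6603i, |z|^2 = 1.0041
Iter 5: z = -1.2329 + -1.2924i, |z|^2 = 3.1902
Iter 6: z = -1.5152 + 2.8897i, |z|^2 = 10.6461
Escaped at iteration 6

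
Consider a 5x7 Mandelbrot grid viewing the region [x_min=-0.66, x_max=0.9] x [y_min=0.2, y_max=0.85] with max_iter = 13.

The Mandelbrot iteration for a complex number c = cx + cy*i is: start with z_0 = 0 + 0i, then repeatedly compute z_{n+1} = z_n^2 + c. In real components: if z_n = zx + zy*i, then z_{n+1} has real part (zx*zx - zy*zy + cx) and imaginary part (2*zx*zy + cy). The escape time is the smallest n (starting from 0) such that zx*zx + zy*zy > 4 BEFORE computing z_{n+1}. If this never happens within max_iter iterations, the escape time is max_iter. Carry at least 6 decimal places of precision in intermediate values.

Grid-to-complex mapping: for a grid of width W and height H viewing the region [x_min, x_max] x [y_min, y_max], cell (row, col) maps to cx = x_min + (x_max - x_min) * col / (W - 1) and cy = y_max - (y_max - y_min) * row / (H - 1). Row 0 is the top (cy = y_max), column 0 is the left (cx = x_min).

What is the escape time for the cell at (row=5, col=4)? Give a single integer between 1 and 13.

z_0 = 0 + 0i, c = 0.9000 + 0.3083i
Iter 1: z = 0.9000 + 0.3083i, |z|^2 = 0.9051
Iter 2: z = 1.6149 + 0.8633i, |z|^2 = 3.3533
Iter 3: z = 2.7627 + 3.0968i, |z|^2 = 17.2223
Escaped at iteration 3

Answer: 3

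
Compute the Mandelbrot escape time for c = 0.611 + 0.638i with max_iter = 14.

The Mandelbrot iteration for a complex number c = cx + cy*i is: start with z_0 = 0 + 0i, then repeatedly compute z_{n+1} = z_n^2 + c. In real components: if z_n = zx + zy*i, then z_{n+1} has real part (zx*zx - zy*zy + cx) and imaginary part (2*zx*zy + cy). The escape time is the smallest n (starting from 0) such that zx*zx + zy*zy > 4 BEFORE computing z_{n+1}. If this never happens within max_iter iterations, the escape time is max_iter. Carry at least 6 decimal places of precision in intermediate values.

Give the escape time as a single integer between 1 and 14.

z_0 = 0 + 0i, c = 0.6110 + 0.6380i
Iter 1: z = 0.6110 + 0.6380i, |z|^2 = 0.7804
Iter 2: z = 0.5773 + 1.4176i, |z|^2 = 2.3429
Iter 3: z = -1.0654 + 2.2747i, |z|^2 = 6.3096
Escaped at iteration 3

Answer: 3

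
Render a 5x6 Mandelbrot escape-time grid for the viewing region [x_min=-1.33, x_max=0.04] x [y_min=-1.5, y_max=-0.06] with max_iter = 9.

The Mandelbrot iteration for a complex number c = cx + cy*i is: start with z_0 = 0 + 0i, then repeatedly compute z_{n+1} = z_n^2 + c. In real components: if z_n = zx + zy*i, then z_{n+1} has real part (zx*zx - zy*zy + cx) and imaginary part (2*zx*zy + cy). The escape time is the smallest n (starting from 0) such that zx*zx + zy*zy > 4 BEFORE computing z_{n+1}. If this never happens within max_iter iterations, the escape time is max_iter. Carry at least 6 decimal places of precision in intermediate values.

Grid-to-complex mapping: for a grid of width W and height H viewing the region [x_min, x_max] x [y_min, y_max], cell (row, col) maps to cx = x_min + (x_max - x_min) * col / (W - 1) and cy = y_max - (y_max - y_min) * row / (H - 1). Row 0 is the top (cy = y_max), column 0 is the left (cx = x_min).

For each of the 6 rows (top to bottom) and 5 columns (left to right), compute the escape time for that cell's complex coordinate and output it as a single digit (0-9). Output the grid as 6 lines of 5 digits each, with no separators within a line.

(row=0, col=0): c = -1.3300 + -0.0600i → escape time 9
(row=0, col=1): c = -0.9875 + -0.0600i → escape time 9
(row=0, col=2): c = -0.6450 + -0.0600i → escape time 9
(row=0, col=3): c = -0.3025 + -0.0600i → escape time 9
(row=0, col=4): c = 0.0400 + -0.0600i → escape time 9
(row=1, col=0): c = -1.3300 + -0.3480i → escape time 6
(row=1, col=1): c = -0.9875 + -0.3480i → escape time 9
(row=1, col=2): c = -0.6450 + -0.3480i → escape time 9
(row=1, col=3): c = -0.3025 + -0.3480i → escape time 9
(row=1, col=4): c = 0.0400 + -0.3480i → escape time 9
(row=2, col=0): c = -1.3300 + -0.6360i → escape time 3
(row=2, col=1): c = -0.9875 + -0.6360i → escape time 4
(row=2, col=2): c = -0.6450 + -0.6360i → escape time 7
(row=2, col=3): c = -0.3025 + -0.6360i → escape time 9
(row=2, col=4): c = 0.0400 + -0.6360i → escape time 9
(row=3, col=0): c = -1.3300 + -0.9240i → escape time 3
(row=3, col=1): c = -0.9875 + -0.9240i → escape time 3
(row=3, col=2): c = -0.6450 + -0.9240i → escape time 4
(row=3, col=3): c = -0.3025 + -0.9240i → escape time 5
(row=3, col=4): c = 0.0400 + -0.9240i → escape time 6
(row=4, col=0): c = -1.3300 + -1.2120i → escape time 2
(row=4, col=1): c = -0.9875 + -1.2120i → escape time 3
(row=4, col=2): c = -0.6450 + -1.2120i → escape time 3
(row=4, col=3): c = -0.3025 + -1.2120i → escape time 3
(row=4, col=4): c = 0.0400 + -1.2120i → escape time 3
(row=5, col=0): c = -1.3300 + -1.5000i → escape time 1
(row=5, col=1): c = -0.9875 + -1.5000i → escape time 2
(row=5, col=2): c = -0.6450 + -1.5000i → escape time 2
(row=5, col=3): c = -0.3025 + -1.5000i → escape time 2
(row=5, col=4): c = 0.0400 + -1.5000i → escape time 2

Answer: 99999
69999
34799
33456
23333
12222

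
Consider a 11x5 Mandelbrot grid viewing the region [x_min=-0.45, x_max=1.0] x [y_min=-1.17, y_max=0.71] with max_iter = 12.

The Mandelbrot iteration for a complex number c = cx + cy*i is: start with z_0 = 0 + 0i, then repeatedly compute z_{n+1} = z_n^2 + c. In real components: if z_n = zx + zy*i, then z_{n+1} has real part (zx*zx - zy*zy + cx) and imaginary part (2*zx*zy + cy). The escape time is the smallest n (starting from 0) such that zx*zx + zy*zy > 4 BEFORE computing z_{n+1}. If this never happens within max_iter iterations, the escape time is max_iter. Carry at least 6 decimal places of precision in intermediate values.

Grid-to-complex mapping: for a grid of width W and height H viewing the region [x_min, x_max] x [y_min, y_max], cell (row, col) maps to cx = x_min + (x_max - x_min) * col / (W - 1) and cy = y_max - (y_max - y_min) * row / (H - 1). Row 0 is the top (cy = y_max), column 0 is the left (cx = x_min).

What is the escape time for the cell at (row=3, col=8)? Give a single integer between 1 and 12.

z_0 = 0 + 0i, c = 0.7100 + -0.7000i
Iter 1: z = 0.7100 + -0.7000i, |z|^2 = 0.9941
Iter 2: z = 0.7241 + -1.6940i, |z|^2 = 3.3940
Iter 3: z = -1.6353 + -3.1533i, |z|^2 = 12.6172
Escaped at iteration 3

Answer: 3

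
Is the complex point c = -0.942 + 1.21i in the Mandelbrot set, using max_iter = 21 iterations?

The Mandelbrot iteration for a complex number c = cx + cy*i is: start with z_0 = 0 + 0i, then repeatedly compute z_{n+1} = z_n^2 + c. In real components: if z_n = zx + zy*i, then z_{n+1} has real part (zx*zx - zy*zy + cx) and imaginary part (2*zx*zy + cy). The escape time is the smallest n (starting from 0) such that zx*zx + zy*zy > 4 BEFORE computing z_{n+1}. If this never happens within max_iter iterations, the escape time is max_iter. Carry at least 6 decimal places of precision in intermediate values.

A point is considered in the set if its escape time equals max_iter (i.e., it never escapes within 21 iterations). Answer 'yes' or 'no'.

Answer: no

Derivation:
z_0 = 0 + 0i, c = -0.9420 + 1.2100i
Iter 1: z = -0.9420 + 1.2100i, |z|^2 = 2.3515
Iter 2: z = -1.5187 + -1.0696i, |z|^2 = 3.4507
Iter 3: z = 0.2204 + 4.4590i, |z|^2 = 19.9313
Escaped at iteration 3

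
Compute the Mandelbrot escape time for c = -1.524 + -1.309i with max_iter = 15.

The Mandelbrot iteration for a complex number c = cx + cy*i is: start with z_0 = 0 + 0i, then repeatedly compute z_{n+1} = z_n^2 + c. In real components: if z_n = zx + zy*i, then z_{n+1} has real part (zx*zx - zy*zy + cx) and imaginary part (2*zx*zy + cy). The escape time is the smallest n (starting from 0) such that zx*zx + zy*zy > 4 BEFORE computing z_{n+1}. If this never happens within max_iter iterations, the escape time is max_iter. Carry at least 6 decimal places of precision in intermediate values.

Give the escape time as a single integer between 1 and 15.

z_0 = 0 + 0i, c = -1.5240 + -1.3090i
Iter 1: z = -1.5240 + -1.3090i, |z|^2 = 4.0361
Escaped at iteration 1

Answer: 1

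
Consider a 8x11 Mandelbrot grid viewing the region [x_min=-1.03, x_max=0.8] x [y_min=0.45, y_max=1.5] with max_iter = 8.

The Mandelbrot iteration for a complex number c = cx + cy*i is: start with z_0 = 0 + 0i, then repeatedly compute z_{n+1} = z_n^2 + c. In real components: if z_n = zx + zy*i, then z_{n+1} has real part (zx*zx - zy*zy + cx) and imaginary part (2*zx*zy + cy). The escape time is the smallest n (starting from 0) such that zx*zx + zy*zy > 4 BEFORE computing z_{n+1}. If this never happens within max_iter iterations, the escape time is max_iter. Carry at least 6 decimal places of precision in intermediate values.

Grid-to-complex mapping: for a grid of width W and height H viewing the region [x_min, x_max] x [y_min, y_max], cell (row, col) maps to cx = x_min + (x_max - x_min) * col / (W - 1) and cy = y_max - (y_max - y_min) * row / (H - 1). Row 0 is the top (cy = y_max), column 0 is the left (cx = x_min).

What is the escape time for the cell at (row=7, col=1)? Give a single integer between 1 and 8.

z_0 = 0 + 0i, c = -0.7686 + 0.7650i
Iter 1: z = -0.7686 + 0.7650i, |z|^2 = 1.1759
Iter 2: z = -0.7631 + -0.4109i, |z|^2 = 0.7512
Iter 3: z = -0.3551 + 1.3921i, |z|^2 = 2.0641
Iter 4: z = -2.5805 + -0.2237i, |z|^2 = 6.7090
Escaped at iteration 4

Answer: 4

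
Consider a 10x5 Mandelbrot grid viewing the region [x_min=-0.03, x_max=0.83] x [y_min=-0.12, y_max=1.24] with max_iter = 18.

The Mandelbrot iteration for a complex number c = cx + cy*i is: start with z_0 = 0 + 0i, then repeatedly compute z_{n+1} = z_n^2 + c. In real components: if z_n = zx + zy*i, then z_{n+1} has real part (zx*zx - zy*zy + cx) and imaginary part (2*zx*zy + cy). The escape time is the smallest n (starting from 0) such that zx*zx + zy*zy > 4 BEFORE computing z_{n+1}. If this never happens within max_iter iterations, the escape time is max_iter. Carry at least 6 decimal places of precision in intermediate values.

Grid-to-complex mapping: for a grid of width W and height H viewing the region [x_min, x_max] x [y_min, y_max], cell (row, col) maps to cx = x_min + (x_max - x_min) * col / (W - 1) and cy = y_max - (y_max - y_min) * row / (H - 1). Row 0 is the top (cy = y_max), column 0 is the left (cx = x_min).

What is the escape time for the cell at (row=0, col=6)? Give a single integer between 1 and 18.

z_0 = 0 + 0i, c = 0.5433 + 1.2400i
Iter 1: z = 0.5433 + 1.2400i, |z|^2 = 1.8328
Iter 2: z = -0.6991 + 2.5875i, |z|^2 = 7.1837
Escaped at iteration 2

Answer: 2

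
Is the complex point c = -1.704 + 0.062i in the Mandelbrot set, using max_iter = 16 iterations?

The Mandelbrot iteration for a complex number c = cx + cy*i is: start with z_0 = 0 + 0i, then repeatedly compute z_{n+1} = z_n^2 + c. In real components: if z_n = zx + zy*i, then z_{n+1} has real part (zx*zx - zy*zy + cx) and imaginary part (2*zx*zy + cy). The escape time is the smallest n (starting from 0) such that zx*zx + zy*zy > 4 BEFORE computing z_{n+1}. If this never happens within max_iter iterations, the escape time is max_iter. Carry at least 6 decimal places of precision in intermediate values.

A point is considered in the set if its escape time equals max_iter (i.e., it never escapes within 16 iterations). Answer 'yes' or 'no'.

Answer: no

Derivation:
z_0 = 0 + 0i, c = -1.7040 + 0.0620i
Iter 1: z = -1.7040 + 0.0620i, |z|^2 = 2.9075
Iter 2: z = 1.1958 + -0.1493i, |z|^2 = 1.4522
Iter 3: z = -0.2964 + -0.2950i, |z|^2 = 0.1749
Iter 4: z = -1.7032 + 0.2369i, |z|^2 = 2.9570
Iter 5: z = 1.1407 + -0.7450i, |z|^2 = 1.8563
Iter 6: z = -0.9578 + -1.6377i, |z|^2 = 3.5996
Iter 7: z = -3.4688 + 3.1993i, |z|^2 = 22.2677
Escaped at iteration 7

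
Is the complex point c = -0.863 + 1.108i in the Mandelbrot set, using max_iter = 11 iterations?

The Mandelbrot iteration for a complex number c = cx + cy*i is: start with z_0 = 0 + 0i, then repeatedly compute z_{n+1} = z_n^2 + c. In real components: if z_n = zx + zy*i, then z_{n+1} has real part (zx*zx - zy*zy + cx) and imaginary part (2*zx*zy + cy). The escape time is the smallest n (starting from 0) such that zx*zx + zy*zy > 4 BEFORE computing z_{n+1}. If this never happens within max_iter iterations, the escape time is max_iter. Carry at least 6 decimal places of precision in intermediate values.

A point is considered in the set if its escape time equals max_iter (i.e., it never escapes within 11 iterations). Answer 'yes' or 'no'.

Answer: no

Derivation:
z_0 = 0 + 0i, c = -0.8630 + 1.1080i
Iter 1: z = -0.8630 + 1.1080i, |z|^2 = 1.9724
Iter 2: z = -1.3459 + -0.8044i, |z|^2 = 2.4585
Iter 3: z = 0.3014 + 3.2733i, |z|^2 = 10.8053
Escaped at iteration 3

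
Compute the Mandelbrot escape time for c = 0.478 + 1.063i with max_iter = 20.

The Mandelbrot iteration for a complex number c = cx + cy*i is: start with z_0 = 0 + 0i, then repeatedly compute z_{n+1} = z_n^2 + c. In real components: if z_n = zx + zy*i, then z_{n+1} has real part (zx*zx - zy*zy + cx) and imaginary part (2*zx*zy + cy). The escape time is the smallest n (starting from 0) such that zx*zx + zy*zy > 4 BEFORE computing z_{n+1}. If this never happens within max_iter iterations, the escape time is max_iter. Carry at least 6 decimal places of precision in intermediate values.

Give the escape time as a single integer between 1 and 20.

Answer: 2

Derivation:
z_0 = 0 + 0i, c = 0.4780 + 1.0630i
Iter 1: z = 0.4780 + 1.0630i, |z|^2 = 1.3585
Iter 2: z = -0.4235 + 2.0792i, |z|^2 = 4.5025
Escaped at iteration 2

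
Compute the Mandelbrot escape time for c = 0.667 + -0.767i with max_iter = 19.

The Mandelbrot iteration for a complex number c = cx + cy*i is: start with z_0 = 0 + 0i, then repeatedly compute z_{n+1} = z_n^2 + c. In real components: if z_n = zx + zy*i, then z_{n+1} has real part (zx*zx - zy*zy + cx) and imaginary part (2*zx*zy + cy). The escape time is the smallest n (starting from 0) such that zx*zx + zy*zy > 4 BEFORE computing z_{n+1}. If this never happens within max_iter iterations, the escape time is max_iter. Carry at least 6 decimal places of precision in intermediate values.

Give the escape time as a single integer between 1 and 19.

Answer: 3

Derivation:
z_0 = 0 + 0i, c = 0.6670 + -0.7670i
Iter 1: z = 0.6670 + -0.7670i, |z|^2 = 1.0332
Iter 2: z = 0.5236 + -1.7902i, |z|^2 = 3.4789
Iter 3: z = -2.2636 + -2.6417i, |z|^2 = 12.1022
Escaped at iteration 3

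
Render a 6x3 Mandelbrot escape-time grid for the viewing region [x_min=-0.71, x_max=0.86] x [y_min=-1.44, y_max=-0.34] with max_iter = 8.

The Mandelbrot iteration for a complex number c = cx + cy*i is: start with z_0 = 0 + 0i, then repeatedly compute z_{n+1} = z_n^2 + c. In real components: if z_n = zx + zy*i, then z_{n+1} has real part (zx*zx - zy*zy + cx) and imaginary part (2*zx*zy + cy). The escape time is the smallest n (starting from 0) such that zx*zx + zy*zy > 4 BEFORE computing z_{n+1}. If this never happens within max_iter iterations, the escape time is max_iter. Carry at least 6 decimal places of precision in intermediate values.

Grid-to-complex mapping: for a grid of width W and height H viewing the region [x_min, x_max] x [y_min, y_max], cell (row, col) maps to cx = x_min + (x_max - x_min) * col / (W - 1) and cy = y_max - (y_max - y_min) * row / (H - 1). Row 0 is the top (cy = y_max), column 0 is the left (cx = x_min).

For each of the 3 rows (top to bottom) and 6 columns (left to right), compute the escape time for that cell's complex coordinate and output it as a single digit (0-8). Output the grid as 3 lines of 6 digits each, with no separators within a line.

(row=0, col=0): c = -0.7100 + -0.3400i → escape time 8
(row=0, col=1): c = -0.3960 + -0.3400i → escape time 8
(row=0, col=2): c = -0.0820 + -0.3400i → escape time 8
(row=0, col=3): c = 0.2320 + -0.3400i → escape time 8
(row=0, col=4): c = 0.5460 + -0.3400i → escape time 4
(row=0, col=5): c = 0.8600 + -0.3400i → escape time 3
(row=1, col=0): c = -0.7100 + -0.8900i → escape time 4
(row=1, col=1): c = -0.3960 + -0.8900i → escape time 5
(row=1, col=2): c = -0.0820 + -0.8900i → escape time 8
(row=1, col=3): c = 0.2320 + -0.8900i → escape time 4
(row=1, col=4): c = 0.5460 + -0.8900i → escape time 3
(row=1, col=5): c = 0.8600 + -0.8900i → escape time 2
(row=2, col=0): c = -0.7100 + -1.4400i → escape time 2
(row=2, col=1): c = -0.3960 + -1.4400i → escape time 2
(row=2, col=2): c = -0.0820 + -1.4400i → escape time 2
(row=2, col=3): c = 0.2320 + -1.4400i → escape time 2
(row=2, col=4): c = 0.5460 + -1.4400i → escape time 2
(row=2, col=5): c = 0.8600 + -1.4400i → escape time 2

Answer: 888843
458432
222222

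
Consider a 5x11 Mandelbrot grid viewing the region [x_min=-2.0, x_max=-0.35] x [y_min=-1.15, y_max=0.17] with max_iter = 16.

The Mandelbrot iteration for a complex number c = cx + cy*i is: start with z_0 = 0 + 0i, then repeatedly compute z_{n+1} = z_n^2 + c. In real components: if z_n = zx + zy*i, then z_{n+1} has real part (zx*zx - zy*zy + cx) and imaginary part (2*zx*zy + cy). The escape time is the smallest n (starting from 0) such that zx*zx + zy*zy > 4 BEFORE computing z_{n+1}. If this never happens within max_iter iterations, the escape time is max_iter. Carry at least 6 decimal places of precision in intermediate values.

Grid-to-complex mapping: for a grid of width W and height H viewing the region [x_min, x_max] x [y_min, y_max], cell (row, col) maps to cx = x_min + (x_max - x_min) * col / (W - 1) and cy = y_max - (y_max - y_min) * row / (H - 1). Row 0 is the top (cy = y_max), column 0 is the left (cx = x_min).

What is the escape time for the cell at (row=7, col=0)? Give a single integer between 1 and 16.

z_0 = 0 + 0i, c = -2.0000 + -0.7540i
Iter 1: z = -2.0000 + -0.7540i, |z|^2 = 4.5685
Escaped at iteration 1

Answer: 1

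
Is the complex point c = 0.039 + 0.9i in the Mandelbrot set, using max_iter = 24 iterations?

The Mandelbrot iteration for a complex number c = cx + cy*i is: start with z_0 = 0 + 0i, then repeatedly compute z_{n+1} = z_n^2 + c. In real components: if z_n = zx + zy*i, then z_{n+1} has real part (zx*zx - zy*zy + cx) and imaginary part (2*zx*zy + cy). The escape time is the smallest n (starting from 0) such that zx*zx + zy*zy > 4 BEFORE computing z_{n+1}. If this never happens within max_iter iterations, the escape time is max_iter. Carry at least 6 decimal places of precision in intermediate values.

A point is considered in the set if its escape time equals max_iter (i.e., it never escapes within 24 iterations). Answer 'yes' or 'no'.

Answer: no

Derivation:
z_0 = 0 + 0i, c = 0.0390 + 0.9000i
Iter 1: z = 0.0390 + 0.9000i, |z|^2 = 0.8115
Iter 2: z = -0.7695 + 0.9702i, |z|^2 = 1.5334
Iter 3: z = -0.3102 + -0.5931i, |z|^2 = 0.4480
Iter 4: z = -0.2165 + 1.2679i, |z|^2 = 1.6546
Iter 5: z = -1.5218 + 0.3509i, |z|^2 = 2.4390
Iter 6: z = 2.2318 + -0.1679i, |z|^2 = 5.0089
Escaped at iteration 6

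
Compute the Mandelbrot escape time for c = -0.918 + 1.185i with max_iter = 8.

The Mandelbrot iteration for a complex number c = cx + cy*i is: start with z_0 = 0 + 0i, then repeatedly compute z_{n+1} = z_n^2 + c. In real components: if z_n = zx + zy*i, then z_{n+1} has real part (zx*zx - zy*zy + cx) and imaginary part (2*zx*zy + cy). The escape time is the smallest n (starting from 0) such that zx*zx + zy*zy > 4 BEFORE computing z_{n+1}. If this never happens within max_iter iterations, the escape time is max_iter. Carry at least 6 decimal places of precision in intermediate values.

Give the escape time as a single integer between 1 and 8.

z_0 = 0 + 0i, c = -0.9180 + 1.1850i
Iter 1: z = -0.9180 + 1.1850i, |z|^2 = 2.2469
Iter 2: z = -1.4795 + -0.9907i, |z|^2 = 3.1703
Iter 3: z = 0.2895 + 4.1164i, |z|^2 = 17.0283
Escaped at iteration 3

Answer: 3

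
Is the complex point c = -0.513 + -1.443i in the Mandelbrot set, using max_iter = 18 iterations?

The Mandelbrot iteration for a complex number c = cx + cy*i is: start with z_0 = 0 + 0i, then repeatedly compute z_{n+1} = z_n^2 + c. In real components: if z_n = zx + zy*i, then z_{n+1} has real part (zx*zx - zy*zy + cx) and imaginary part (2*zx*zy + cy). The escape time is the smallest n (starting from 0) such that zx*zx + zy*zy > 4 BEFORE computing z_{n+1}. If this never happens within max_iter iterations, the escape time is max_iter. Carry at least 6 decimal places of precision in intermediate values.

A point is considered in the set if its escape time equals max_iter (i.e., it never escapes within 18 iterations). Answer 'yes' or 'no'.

z_0 = 0 + 0i, c = -0.5130 + -1.4430i
Iter 1: z = -0.5130 + -1.4430i, |z|^2 = 2.3454
Iter 2: z = -2.3321 + 0.0375i, |z|^2 = 5.4400
Escaped at iteration 2

Answer: no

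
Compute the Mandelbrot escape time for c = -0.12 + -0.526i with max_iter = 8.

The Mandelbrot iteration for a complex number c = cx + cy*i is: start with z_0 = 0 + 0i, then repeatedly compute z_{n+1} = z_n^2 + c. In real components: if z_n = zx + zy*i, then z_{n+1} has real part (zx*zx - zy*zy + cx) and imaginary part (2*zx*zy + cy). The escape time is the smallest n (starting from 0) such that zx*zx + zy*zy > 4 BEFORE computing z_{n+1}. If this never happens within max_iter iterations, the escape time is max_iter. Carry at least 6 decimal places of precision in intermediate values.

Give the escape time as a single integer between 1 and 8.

Answer: 8

Derivation:
z_0 = 0 + 0i, c = -0.1200 + -0.5260i
Iter 1: z = -0.1200 + -0.5260i, |z|^2 = 0.2911
Iter 2: z = -0.3823 + -0.3998i, |z|^2 = 0.3059
Iter 3: z = -0.1337 + -0.2204i, |z|^2 = 0.0664
Iter 4: z = -0.1507 + -0.4671i, |z|^2 = 0.2409
Iter 5: z = -0.3155 + -0.3852i, |z|^2 = 0.2479
Iter 6: z = -0.1689 + -0.2830i, |z|^2 = 0.1086
Iter 7: z = -0.1715 + -0.4304i, |z|^2 = 0.2147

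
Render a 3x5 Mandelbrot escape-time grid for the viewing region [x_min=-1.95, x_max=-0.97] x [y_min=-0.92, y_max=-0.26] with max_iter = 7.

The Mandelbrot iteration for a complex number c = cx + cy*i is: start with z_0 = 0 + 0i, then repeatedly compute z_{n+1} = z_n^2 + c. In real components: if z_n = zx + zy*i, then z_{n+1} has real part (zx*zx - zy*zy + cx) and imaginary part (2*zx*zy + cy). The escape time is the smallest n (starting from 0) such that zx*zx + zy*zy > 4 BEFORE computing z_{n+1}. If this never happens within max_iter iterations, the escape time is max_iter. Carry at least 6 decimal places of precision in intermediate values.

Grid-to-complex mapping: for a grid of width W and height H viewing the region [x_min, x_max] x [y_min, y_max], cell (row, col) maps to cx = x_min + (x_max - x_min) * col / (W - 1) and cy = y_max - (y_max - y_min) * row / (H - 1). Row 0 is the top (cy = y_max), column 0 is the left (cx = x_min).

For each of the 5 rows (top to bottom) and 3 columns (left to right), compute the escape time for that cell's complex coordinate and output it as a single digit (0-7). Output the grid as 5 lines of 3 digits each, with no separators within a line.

(row=0, col=0): c = -1.9500 + -0.2600i → escape time 3
(row=0, col=1): c = -1.4600 + -0.2600i → escape time 5
(row=0, col=2): c = -0.9700 + -0.2600i → escape time 7
(row=1, col=0): c = -1.9500 + -0.4250i → escape time 2
(row=1, col=1): c = -1.4600 + -0.4250i → escape time 4
(row=1, col=2): c = -0.9700 + -0.4250i → escape time 6
(row=2, col=0): c = -1.9500 + -0.5900i → escape time 1
(row=2, col=1): c = -1.4600 + -0.5900i → escape time 3
(row=2, col=2): c = -0.9700 + -0.5900i → escape time 5
(row=3, col=0): c = -1.9500 + -0.7550i → escape time 1
(row=3, col=1): c = -1.4600 + -0.7550i → escape time 3
(row=3, col=2): c = -0.9700 + -0.7550i → escape time 4
(row=4, col=0): c = -1.9500 + -0.9200i → escape time 1
(row=4, col=1): c = -1.4600 + -0.9200i → escape time 3
(row=4, col=2): c = -0.9700 + -0.9200i → escape time 3

Answer: 357
246
135
134
133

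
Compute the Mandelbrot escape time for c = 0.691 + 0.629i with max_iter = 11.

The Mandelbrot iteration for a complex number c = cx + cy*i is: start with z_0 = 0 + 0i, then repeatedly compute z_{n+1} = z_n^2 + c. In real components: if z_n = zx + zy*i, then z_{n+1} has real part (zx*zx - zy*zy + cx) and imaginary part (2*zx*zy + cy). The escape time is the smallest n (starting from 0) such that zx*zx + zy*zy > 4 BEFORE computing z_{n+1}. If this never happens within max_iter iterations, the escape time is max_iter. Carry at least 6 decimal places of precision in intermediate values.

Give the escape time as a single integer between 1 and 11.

Answer: 3

Derivation:
z_0 = 0 + 0i, c = 0.6910 + 0.6290i
Iter 1: z = 0.6910 + 0.6290i, |z|^2 = 0.8731
Iter 2: z = 0.7728 + 1.4983i, |z|^2 = 2.8421
Iter 3: z = -0.9566 + 2.9449i, |z|^2 = 9.5872
Escaped at iteration 3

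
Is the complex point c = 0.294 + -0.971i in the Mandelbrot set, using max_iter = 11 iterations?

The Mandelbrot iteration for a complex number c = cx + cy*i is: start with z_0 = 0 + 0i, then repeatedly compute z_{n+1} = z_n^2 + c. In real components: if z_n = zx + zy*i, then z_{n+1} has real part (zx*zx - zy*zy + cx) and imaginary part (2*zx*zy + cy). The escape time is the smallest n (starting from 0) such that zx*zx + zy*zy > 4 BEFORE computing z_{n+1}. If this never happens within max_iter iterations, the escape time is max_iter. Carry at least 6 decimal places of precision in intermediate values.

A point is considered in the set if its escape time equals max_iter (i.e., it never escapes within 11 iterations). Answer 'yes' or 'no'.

z_0 = 0 + 0i, c = 0.2940 + -0.9710i
Iter 1: z = 0.2940 + -0.9710i, |z|^2 = 1.0293
Iter 2: z = -0.5624 + -1.5419i, |z|^2 = 2.6939
Iter 3: z = -1.7673 + 0.7634i, |z|^2 = 3.7061
Iter 4: z = 2.8346 + -3.6693i, |z|^2 = 21.4988
Escaped at iteration 4

Answer: no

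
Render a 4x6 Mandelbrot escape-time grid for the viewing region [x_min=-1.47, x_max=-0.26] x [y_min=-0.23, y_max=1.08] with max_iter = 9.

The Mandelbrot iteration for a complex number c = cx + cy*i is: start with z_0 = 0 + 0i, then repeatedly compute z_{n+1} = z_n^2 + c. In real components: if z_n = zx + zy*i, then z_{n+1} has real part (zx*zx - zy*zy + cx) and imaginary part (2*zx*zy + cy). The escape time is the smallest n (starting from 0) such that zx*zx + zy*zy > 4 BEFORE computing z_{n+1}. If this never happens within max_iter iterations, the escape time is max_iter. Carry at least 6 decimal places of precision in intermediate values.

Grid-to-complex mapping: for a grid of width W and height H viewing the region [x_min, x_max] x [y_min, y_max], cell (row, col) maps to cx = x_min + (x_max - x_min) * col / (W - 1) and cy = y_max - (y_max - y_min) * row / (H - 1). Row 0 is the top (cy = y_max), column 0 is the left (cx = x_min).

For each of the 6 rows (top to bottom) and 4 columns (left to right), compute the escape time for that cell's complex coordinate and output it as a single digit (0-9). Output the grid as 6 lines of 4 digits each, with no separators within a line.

(row=0, col=0): c = -1.4700 + 1.0800i → escape time 2
(row=0, col=1): c = -1.0667 + 1.0800i → escape time 3
(row=0, col=2): c = -0.6633 + 1.0800i → escape time 3
(row=0, col=3): c = -0.2600 + 1.0800i → escape time 5
(row=1, col=0): c = -1.4700 + 0.8180i → escape time 3
(row=1, col=1): c = -1.0667 + 0.8180i → escape time 3
(row=1, col=2): c = -0.6633 + 0.8180i → escape time 4
(row=1, col=3): c = -0.2600 + 0.8180i → escape time 9
(row=2, col=0): c = -1.4700 + 0.5560i → escape time 3
(row=2, col=1): c = -1.0667 + 0.5560i → escape time 5
(row=2, col=2): c = -0.6633 + 0.5560i → escape time 8
(row=2, col=3): c = -0.2600 + 0.5560i → escape time 9
(row=3, col=0): c = -1.4700 + 0.2940i → escape time 5
(row=3, col=1): c = -1.0667 + 0.2940i → escape time 9
(row=3, col=2): c = -0.6633 + 0.2940i → escape time 9
(row=3, col=3): c = -0.2600 + 0.2940i → escape time 9
(row=4, col=0): c = -1.4700 + 0.0320i → escape time 9
(row=4, col=1): c = -1.0667 + 0.0320i → escape time 9
(row=4, col=2): c = -0.6633 + 0.0320i → escape time 9
(row=4, col=3): c = -0.2600 + 0.0320i → escape time 9
(row=5, col=0): c = -1.4700 + -0.2300i → escape time 5
(row=5, col=1): c = -1.0667 + -0.2300i → escape time 9
(row=5, col=2): c = -0.6633 + -0.2300i → escape time 9
(row=5, col=3): c = -0.2600 + -0.2300i → escape time 9

Answer: 2335
3349
3589
5999
9999
5999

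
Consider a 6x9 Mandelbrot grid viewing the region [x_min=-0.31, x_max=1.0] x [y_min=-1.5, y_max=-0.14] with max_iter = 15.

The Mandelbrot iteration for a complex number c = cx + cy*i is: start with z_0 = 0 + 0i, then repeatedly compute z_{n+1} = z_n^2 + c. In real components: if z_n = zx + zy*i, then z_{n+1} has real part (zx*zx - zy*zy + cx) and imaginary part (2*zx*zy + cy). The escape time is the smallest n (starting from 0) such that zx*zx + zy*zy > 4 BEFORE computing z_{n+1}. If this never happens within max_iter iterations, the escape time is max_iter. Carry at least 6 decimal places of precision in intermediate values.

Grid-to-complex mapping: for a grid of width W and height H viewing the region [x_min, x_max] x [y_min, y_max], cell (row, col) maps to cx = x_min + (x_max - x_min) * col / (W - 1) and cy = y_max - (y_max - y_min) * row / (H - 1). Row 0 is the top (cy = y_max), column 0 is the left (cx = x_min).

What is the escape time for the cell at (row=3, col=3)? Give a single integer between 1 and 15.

z_0 = 0 + 0i, c = 0.4760 + -0.6500i
Iter 1: z = 0.4760 + -0.6500i, |z|^2 = 0.6491
Iter 2: z = 0.2801 + -1.2688i, |z|^2 = 1.6883
Iter 3: z = -1.0554 + -1.3607i, |z|^2 = 2.9655
Iter 4: z = -0.2617 + 2.2222i, |z|^2 = 5.0068
Escaped at iteration 4

Answer: 4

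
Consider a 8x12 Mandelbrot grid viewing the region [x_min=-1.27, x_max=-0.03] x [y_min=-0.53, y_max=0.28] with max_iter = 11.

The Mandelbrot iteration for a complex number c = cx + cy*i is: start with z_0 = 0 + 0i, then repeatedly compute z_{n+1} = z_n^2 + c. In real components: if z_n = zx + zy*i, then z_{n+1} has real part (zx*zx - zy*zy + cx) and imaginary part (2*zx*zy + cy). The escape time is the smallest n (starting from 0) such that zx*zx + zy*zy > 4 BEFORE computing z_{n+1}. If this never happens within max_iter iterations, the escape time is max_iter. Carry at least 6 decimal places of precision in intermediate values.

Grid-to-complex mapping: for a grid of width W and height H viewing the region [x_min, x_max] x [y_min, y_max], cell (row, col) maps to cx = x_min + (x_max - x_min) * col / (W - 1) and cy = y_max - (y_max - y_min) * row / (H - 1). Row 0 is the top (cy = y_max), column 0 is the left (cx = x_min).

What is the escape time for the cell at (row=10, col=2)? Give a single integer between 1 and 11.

Answer: 6

Derivation:
z_0 = 0 + 0i, c = -0.9157 + -0.4564i
Iter 1: z = -0.9157 + -0.4564i, |z|^2 = 1.0468
Iter 2: z = -0.2854 + 0.3794i, |z|^2 = 0.2255
Iter 3: z = -0.9782 + -0.6730i, |z|^2 = 1.4098
Iter 4: z = -0.4117 + 0.8603i, |z|^2 = 0.9096
Iter 5: z = -1.4862 + -1.1648i, |z|^2 = 3.5656
Iter 6: z = -0.0635 + 3.0059i, |z|^2 = 9.0394
Escaped at iteration 6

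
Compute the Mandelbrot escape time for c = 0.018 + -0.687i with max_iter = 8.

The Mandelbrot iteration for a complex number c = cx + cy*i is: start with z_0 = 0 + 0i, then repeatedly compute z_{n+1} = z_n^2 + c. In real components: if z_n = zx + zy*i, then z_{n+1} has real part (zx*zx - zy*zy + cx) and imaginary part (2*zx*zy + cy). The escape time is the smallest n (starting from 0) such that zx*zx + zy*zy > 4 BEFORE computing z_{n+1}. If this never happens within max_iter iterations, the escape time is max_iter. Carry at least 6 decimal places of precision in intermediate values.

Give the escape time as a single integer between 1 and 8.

Answer: 8

Derivation:
z_0 = 0 + 0i, c = 0.0180 + -0.6870i
Iter 1: z = 0.0180 + -0.6870i, |z|^2 = 0.4723
Iter 2: z = -0.4536 + -0.7117i, |z|^2 = 0.7124
Iter 3: z = -0.2828 + -0.0413i, |z|^2 = 0.0817
Iter 4: z = 0.0963 + -0.6637i, |z|^2 = 0.4497
Iter 5: z = -0.4132 + -0.8148i, |z|^2 = 0.8346
Iter 6: z = -0.4751 + -0.0137i, |z|^2 = 0.2259
Iter 7: z = 0.2435 + -0.6740i, |z|^2 = 0.5136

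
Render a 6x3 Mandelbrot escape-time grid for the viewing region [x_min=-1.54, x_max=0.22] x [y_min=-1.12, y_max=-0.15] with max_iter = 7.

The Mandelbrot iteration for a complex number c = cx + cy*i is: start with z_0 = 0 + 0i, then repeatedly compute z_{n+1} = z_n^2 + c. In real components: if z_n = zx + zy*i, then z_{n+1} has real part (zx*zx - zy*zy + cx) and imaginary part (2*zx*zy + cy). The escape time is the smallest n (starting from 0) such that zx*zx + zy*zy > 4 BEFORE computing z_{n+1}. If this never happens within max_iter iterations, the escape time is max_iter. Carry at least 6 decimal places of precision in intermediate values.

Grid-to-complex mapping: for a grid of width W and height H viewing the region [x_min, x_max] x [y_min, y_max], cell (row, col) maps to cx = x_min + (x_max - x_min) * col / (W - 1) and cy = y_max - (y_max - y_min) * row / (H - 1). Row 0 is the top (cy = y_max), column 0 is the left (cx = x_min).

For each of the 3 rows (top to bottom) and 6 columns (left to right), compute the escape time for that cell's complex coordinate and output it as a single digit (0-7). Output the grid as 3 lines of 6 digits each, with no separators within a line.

(row=0, col=0): c = -1.5400 + -0.1500i → escape time 5
(row=0, col=1): c = -1.1880 + -0.1500i → escape time 7
(row=0, col=2): c = -0.8360 + -0.1500i → escape time 7
(row=0, col=3): c = -0.4840 + -0.1500i → escape time 7
(row=0, col=4): c = -0.1320 + -0.1500i → escape time 7
(row=0, col=5): c = 0.2200 + -0.1500i → escape time 7
(row=1, col=0): c = -1.5400 + -0.6350i → escape time 3
(row=1, col=1): c = -1.1880 + -0.6350i → escape time 3
(row=1, col=2): c = -0.8360 + -0.6350i → escape time 5
(row=1, col=3): c = -0.4840 + -0.6350i → escape time 7
(row=1, col=4): c = -0.1320 + -0.6350i → escape time 7
(row=1, col=5): c = 0.2200 + -0.6350i → escape time 7
(row=2, col=0): c = -1.5400 + -1.1200i → escape time 2
(row=2, col=1): c = -1.1880 + -1.1200i → escape time 3
(row=2, col=2): c = -0.8360 + -1.1200i → escape time 3
(row=2, col=3): c = -0.4840 + -1.1200i → escape time 3
(row=2, col=4): c = -0.1320 + -1.1200i → escape time 5
(row=2, col=5): c = 0.2200 + -1.1200i → escape time 3

Answer: 577777
335777
233353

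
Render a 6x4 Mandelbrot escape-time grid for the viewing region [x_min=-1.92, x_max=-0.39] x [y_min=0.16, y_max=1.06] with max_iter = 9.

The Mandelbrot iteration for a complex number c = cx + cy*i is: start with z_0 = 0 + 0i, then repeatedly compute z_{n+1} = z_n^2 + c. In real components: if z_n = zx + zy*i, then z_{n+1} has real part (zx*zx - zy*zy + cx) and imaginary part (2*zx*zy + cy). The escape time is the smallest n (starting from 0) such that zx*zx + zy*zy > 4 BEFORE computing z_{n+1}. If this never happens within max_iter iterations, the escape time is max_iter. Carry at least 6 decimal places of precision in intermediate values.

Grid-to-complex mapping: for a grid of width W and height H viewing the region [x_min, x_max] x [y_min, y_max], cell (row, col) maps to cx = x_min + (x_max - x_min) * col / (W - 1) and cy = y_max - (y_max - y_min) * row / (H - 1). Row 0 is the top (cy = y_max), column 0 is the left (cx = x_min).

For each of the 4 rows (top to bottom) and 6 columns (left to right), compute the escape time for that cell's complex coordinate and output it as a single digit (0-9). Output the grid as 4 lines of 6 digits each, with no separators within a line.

(row=0, col=0): c = -1.9200 + 1.0600i → escape time 1
(row=0, col=1): c = -1.6140 + 1.0600i → escape time 2
(row=0, col=2): c = -1.3080 + 1.0600i → escape time 3
(row=0, col=3): c = -1.0020 + 1.0600i → escape time 3
(row=0, col=4): c = -0.6960 + 1.0600i → escape time 3
(row=0, col=5): c = -0.3900 + 1.0600i → escape time 4
(row=1, col=0): c = -1.9200 + 0.7600i → escape time 1
(row=1, col=1): c = -1.6140 + 0.7600i → escape time 3
(row=1, col=2): c = -1.3080 + 0.7600i → escape time 3
(row=1, col=3): c = -1.0020 + 0.7600i → escape time 3
(row=1, col=4): c = -0.6960 + 0.7600i → escape time 4
(row=1, col=5): c = -0.3900 + 0.7600i → escape time 7
(row=2, col=0): c = -1.9200 + 0.4600i → escape time 2
(row=2, col=1): c = -1.6140 + 0.4600i → escape time 3
(row=2, col=2): c = -1.3080 + 0.4600i → escape time 5
(row=2, col=3): c = -1.0020 + 0.4600i → escape time 5
(row=2, col=4): c = -0.6960 + 0.4600i → escape time 9
(row=2, col=5): c = -0.3900 + 0.4600i → escape time 9
(row=3, col=0): c = -1.9200 + 0.1600i → escape time 4
(row=3, col=1): c = -1.6140 + 0.1600i → escape time 5
(row=3, col=2): c = -1.3080 + 0.1600i → escape time 9
(row=3, col=3): c = -1.0020 + 0.1600i → escape time 9
(row=3, col=4): c = -0.6960 + 0.1600i → escape time 9
(row=3, col=5): c = -0.3900 + 0.1600i → escape time 9

Answer: 123334
133347
235599
459999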